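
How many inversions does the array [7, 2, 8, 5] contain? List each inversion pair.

Finding inversions in [7, 2, 8, 5]:

(0, 1): arr[0]=7 > arr[1]=2
(0, 3): arr[0]=7 > arr[3]=5
(2, 3): arr[2]=8 > arr[3]=5

Total inversions: 3

The array has 3 inversion(s): (0,1), (0,3), (2,3). Each pair (i,j) satisfies i < j and arr[i] > arr[j].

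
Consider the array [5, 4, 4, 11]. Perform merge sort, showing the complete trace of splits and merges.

Merge sort trace:

Split: [5, 4, 4, 11] -> [5, 4] and [4, 11]
  Split: [5, 4] -> [5] and [4]
  Merge: [5] + [4] -> [4, 5]
  Split: [4, 11] -> [4] and [11]
  Merge: [4] + [11] -> [4, 11]
Merge: [4, 5] + [4, 11] -> [4, 4, 5, 11]

Final sorted array: [4, 4, 5, 11]

The merge sort proceeds by recursively splitting the array and merging sorted halves.
After all merges, the sorted array is [4, 4, 5, 11].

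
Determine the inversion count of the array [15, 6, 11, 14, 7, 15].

Finding inversions in [15, 6, 11, 14, 7, 15]:

(0, 1): arr[0]=15 > arr[1]=6
(0, 2): arr[0]=15 > arr[2]=11
(0, 3): arr[0]=15 > arr[3]=14
(0, 4): arr[0]=15 > arr[4]=7
(2, 4): arr[2]=11 > arr[4]=7
(3, 4): arr[3]=14 > arr[4]=7

Total inversions: 6

The array has 6 inversion(s): (0,1), (0,2), (0,3), (0,4), (2,4), (3,4). Each pair (i,j) satisfies i < j and arr[i] > arr[j].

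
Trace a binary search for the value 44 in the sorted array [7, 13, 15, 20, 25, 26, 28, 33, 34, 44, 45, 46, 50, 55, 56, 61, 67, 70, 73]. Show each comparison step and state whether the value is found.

Binary search for 44 in [7, 13, 15, 20, 25, 26, 28, 33, 34, 44, 45, 46, 50, 55, 56, 61, 67, 70, 73]:

lo=0, hi=18, mid=9, arr[mid]=44 -> Found target at index 9!

Binary search finds 44 at index 9 after 1 comparisons. The search repeatedly halves the search space by comparing with the middle element.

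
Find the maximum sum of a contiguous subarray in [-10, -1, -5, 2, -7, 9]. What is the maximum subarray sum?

Using Kadane's algorithm on [-10, -1, -5, 2, -7, 9]:

Scanning through the array:
Position 1 (value -1): max_ending_here = -1, max_so_far = -1
Position 2 (value -5): max_ending_here = -5, max_so_far = -1
Position 3 (value 2): max_ending_here = 2, max_so_far = 2
Position 4 (value -7): max_ending_here = -5, max_so_far = 2
Position 5 (value 9): max_ending_here = 9, max_so_far = 9

Maximum subarray: [9]
Maximum sum: 9

The maximum subarray is [9] with sum 9. This subarray runs from index 5 to index 5.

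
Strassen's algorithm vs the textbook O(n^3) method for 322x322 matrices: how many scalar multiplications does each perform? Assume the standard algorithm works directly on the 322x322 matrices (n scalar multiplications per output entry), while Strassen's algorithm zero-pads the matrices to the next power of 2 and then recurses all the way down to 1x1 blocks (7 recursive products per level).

Matrix multiplication for 322x322 matrices:

Strassen's algorithm requires power-of-2 dimensions. Pad 322x322 to 512x512 (next power of 2).

Standard algorithm: 322^3 = 33386248 multiplications
Strassen's algorithm: 7^(log2(512)) = 7^9 = 40353607 multiplications
Difference: 33386248 - 40353607 = -6967359 (Strassen uses MORE here due to padding overhead — for small or just-over-power-of-2 n, padding can outweigh the per-level savings)

Standard: 33386248 multiplications (322^3). Strassen: 40353607 multiplications (7^9, after padding to 512x512). Strassen reduces 8 recursive multiplications to 7 at each level.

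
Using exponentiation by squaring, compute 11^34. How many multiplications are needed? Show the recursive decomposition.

Computing 11^34 by squaring (build up from 11^1; each line after the first costs one multiplication):

11^1 = 11
11^2 = (11^1)^2 = 11^2 = 121
11^4 = (11^2)^2 = 121^2 = 14641
11^8 = (11^4)^2 = 14641^2 = 214358881
11^16 = (11^8)^2 = 214358881^2 = 45949729863572161
11^17 = 11 * 11^16 = 11 * 45949729863572161 = 505447028499293771
11^34 = (11^17)^2 = 505447028499293771^2 = 255476698618765889551019445759400441

Result: 255476698618765889551019445759400441
Multiplications needed: 6 (6 lines after 11^1)

11^34 = 255476698618765889551019445759400441. Using exponentiation by squaring, this requires 6 multiplications. The key idea: if the exponent is even, square the half-power; if odd, multiply by the base once.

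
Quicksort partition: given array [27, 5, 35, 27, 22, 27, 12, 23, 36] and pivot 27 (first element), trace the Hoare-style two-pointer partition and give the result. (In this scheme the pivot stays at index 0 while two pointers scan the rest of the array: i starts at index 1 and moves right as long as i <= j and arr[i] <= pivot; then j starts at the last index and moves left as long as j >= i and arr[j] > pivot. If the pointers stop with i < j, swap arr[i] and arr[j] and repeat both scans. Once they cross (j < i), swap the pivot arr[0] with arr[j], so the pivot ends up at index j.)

Hoare-style two-pointer partition with pivot = 27:

Initial array: [27, 5, 35, 27, 22, 27, 12, 23, 36]

Pointers start at i = 1, j = 8.
i stops at index 2 (arr[2]=35 > 27), j stops at index 7 (arr[7]=23 <= 27): swap arr[2] and arr[7], array becomes [27, 5, 23, 27, 22, 27, 12, 35, 36]
i ends at 7, j ends at 6: the pointers have crossed (j < i), so scanning stops.

Swap pivot arr[0] with arr[6] to place pivot at position 6: [12, 5, 23, 27, 22, 27, 27, 35, 36]
Pivot position: 6

After partitioning with pivot 27, the array becomes [12, 5, 23, 27, 22, 27, 27, 35, 36]. The pivot is placed at index 6. All elements to the left of the pivot are <= 27, and all elements to the right are > 27.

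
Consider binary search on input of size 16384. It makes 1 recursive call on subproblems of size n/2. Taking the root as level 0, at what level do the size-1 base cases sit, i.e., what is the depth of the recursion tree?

For divide and conquer with division factor 2:

Problem sizes at each level:
Level 0: 16384
Level 1: 8192
Level 2: 4096
Level 3: 2048
Level 4: 1024
Level 5: 512
Level 6: 256
Level 7: 128
Level 8: 64
Level 9: 32
Level 10: 16
Level 11: 8
Level 12: 4
Level 13: 2
Level 14: 1

The root is level 0 and the size-1 base case is level 14 (the tree spans levels 0 through 14, i.e. 15 levels counting the root), so the depth is the number of divisions: log_2(16384) = 14

The recursion tree depth is log_2(16384) = 14. At each level, the problem size is divided by 2, so it takes 14 divisions to reduce to a base case of size 1. The algorithm makes 1 recursive call at each level.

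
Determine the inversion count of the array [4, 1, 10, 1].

Finding inversions in [4, 1, 10, 1]:

(0, 1): arr[0]=4 > arr[1]=1
(0, 3): arr[0]=4 > arr[3]=1
(2, 3): arr[2]=10 > arr[3]=1

Total inversions: 3

The array has 3 inversion(s): (0,1), (0,3), (2,3). Each pair (i,j) satisfies i < j and arr[i] > arr[j].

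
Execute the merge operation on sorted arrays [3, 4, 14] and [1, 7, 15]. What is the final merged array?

Merging process:

Compare 3 vs 1: take 1 from right. Merged: [1]
Compare 3 vs 7: take 3 from left. Merged: [1, 3]
Compare 4 vs 7: take 4 from left. Merged: [1, 3, 4]
Compare 14 vs 7: take 7 from right. Merged: [1, 3, 4, 7]
Compare 14 vs 15: take 14 from left. Merged: [1, 3, 4, 7, 14]
Append remaining from right: [15]. Merged: [1, 3, 4, 7, 14, 15]

Final merged array: [1, 3, 4, 7, 14, 15]
Total comparisons: 5

The merged array is [1, 3, 4, 7, 14, 15], requiring 5 comparisons. The merge step runs in O(n) time where n is the total number of elements.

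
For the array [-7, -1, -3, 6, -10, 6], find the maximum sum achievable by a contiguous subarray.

Using Kadane's algorithm on [-7, -1, -3, 6, -10, 6]:

Scanning through the array:
Position 1 (value -1): max_ending_here = -1, max_so_far = -1
Position 2 (value -3): max_ending_here = -3, max_so_far = -1
Position 3 (value 6): max_ending_here = 6, max_so_far = 6
Position 4 (value -10): max_ending_here = -4, max_so_far = 6
Position 5 (value 6): max_ending_here = 6, max_so_far = 6

Maximum subarray: [6]
Maximum sum: 6

The maximum subarray is [6] with sum 6. This subarray runs from index 3 to index 3.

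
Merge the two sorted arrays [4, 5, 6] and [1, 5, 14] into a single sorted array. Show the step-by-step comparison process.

Merging process:

Compare 4 vs 1: take 1 from right. Merged: [1]
Compare 4 vs 5: take 4 from left. Merged: [1, 4]
Compare 5 vs 5: take 5 from left. Merged: [1, 4, 5]
Compare 6 vs 5: take 5 from right. Merged: [1, 4, 5, 5]
Compare 6 vs 14: take 6 from left. Merged: [1, 4, 5, 5, 6]
Append remaining from right: [14]. Merged: [1, 4, 5, 5, 6, 14]

Final merged array: [1, 4, 5, 5, 6, 14]
Total comparisons: 5

The merged array is [1, 4, 5, 5, 6, 14], requiring 5 comparisons. The merge step runs in O(n) time where n is the total number of elements.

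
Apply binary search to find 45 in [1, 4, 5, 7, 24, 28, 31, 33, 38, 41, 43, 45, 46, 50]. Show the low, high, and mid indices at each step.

Binary search for 45 in [1, 4, 5, 7, 24, 28, 31, 33, 38, 41, 43, 45, 46, 50]:

lo=0, hi=13, mid=6, arr[mid]=31 -> 31 < 45, search right half
lo=7, hi=13, mid=10, arr[mid]=43 -> 43 < 45, search right half
lo=11, hi=13, mid=12, arr[mid]=46 -> 46 > 45, search left half
lo=11, hi=11, mid=11, arr[mid]=45 -> Found target at index 11!

Binary search finds 45 at index 11 after 4 comparisons. The search repeatedly halves the search space by comparing with the middle element.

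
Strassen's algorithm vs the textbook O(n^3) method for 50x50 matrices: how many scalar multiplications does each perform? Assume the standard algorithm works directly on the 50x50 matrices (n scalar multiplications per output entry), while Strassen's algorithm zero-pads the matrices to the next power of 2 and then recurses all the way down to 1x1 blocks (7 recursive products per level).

Matrix multiplication for 50x50 matrices:

Strassen's algorithm requires power-of-2 dimensions. Pad 50x50 to 64x64 (next power of 2).

Standard algorithm: 50^3 = 125000 multiplications
Strassen's algorithm: 7^(log2(64)) = 7^6 = 117649 multiplications
Savings: 125000 - 117649 = 7351 multiplications

Standard: 125000 multiplications (50^3). Strassen: 117649 multiplications (7^6, after padding to 64x64). Strassen reduces 8 recursive multiplications to 7 at each level.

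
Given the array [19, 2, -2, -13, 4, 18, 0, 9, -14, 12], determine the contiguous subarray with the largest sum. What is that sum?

Using Kadane's algorithm on [19, 2, -2, -13, 4, 18, 0, 9, -14, 12]:

Scanning through the array:
Position 1 (value 2): max_ending_here = 21, max_so_far = 21
Position 2 (value -2): max_ending_here = 19, max_so_far = 21
Position 3 (value -13): max_ending_here = 6, max_so_far = 21
Position 4 (value 4): max_ending_here = 10, max_so_far = 21
Position 5 (value 18): max_ending_here = 28, max_so_far = 28
Position 6 (value 0): max_ending_here = 28, max_so_far = 28
Position 7 (value 9): max_ending_here = 37, max_so_far = 37
Position 8 (value -14): max_ending_here = 23, max_so_far = 37
Position 9 (value 12): max_ending_here = 35, max_so_far = 37

Maximum subarray: [19, 2, -2, -13, 4, 18, 0, 9]
Maximum sum: 37

The maximum subarray is [19, 2, -2, -13, 4, 18, 0, 9] with sum 37. This subarray runs from index 0 to index 7.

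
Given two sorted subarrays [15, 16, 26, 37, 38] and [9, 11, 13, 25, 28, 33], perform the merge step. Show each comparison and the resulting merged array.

Merging process:

Compare 15 vs 9: take 9 from right. Merged: [9]
Compare 15 vs 11: take 11 from right. Merged: [9, 11]
Compare 15 vs 13: take 13 from right. Merged: [9, 11, 13]
Compare 15 vs 25: take 15 from left. Merged: [9, 11, 13, 15]
Compare 16 vs 25: take 16 from left. Merged: [9, 11, 13, 15, 16]
Compare 26 vs 25: take 25 from right. Merged: [9, 11, 13, 15, 16, 25]
Compare 26 vs 28: take 26 from left. Merged: [9, 11, 13, 15, 16, 25, 26]
Compare 37 vs 28: take 28 from right. Merged: [9, 11, 13, 15, 16, 25, 26, 28]
Compare 37 vs 33: take 33 from right. Merged: [9, 11, 13, 15, 16, 25, 26, 28, 33]
Append remaining from left: [37, 38]. Merged: [9, 11, 13, 15, 16, 25, 26, 28, 33, 37, 38]

Final merged array: [9, 11, 13, 15, 16, 25, 26, 28, 33, 37, 38]
Total comparisons: 9

The merged array is [9, 11, 13, 15, 16, 25, 26, 28, 33, 37, 38], requiring 9 comparisons. The merge step runs in O(n) time where n is the total number of elements.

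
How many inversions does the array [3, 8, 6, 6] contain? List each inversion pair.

Finding inversions in [3, 8, 6, 6]:

(1, 2): arr[1]=8 > arr[2]=6
(1, 3): arr[1]=8 > arr[3]=6

Total inversions: 2

The array has 2 inversion(s): (1,2), (1,3). Each pair (i,j) satisfies i < j and arr[i] > arr[j].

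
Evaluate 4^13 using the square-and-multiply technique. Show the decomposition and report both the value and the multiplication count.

Computing 4^13 by squaring (build up from 4^1; each line after the first costs one multiplication):

4^1 = 4
4^2 = (4^1)^2 = 4^2 = 16
4^3 = 4 * 4^2 = 4 * 16 = 64
4^6 = (4^3)^2 = 64^2 = 4096
4^12 = (4^6)^2 = 4096^2 = 16777216
4^13 = 4 * 4^12 = 4 * 16777216 = 67108864

Result: 67108864
Multiplications needed: 5 (5 lines after 4^1)

4^13 = 67108864. Using exponentiation by squaring, this requires 5 multiplications. The key idea: if the exponent is even, square the half-power; if odd, multiply by the base once.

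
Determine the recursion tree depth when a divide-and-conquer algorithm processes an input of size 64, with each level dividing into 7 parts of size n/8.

For divide and conquer with division factor 8:

Problem sizes at each level:
Level 0: 64
Level 1: 8
Level 2: 1

The root is level 0 and the size-1 base case is level 2 (the tree spans levels 0 through 2, i.e. 3 levels counting the root), so the depth is the number of divisions: log_8(64) = 2

The recursion tree depth is log_8(64) = 2. At each level, the problem size is divided by 8, so it takes 2 divisions to reduce to a base case of size 1. The algorithm makes 7 recursive calls at each level.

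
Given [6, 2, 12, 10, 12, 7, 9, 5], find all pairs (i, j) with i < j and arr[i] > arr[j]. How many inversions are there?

Finding inversions in [6, 2, 12, 10, 12, 7, 9, 5]:

(0, 1): arr[0]=6 > arr[1]=2
(0, 7): arr[0]=6 > arr[7]=5
(2, 3): arr[2]=12 > arr[3]=10
(2, 5): arr[2]=12 > arr[5]=7
(2, 6): arr[2]=12 > arr[6]=9
(2, 7): arr[2]=12 > arr[7]=5
(3, 5): arr[3]=10 > arr[5]=7
(3, 6): arr[3]=10 > arr[6]=9
(3, 7): arr[3]=10 > arr[7]=5
(4, 5): arr[4]=12 > arr[5]=7
(4, 6): arr[4]=12 > arr[6]=9
(4, 7): arr[4]=12 > arr[7]=5
(5, 7): arr[5]=7 > arr[7]=5
(6, 7): arr[6]=9 > arr[7]=5

Total inversions: 14

The array has 14 inversion(s): (0,1), (0,7), (2,3), (2,5), (2,6), (2,7), (3,5), (3,6), (3,7), (4,5), (4,6), (4,7), (5,7), (6,7). Each pair (i,j) satisfies i < j and arr[i] > arr[j].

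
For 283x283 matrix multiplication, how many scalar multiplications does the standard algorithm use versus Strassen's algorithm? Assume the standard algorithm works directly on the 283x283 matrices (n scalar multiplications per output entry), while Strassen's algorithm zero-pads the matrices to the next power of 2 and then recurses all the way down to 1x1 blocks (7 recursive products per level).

Matrix multiplication for 283x283 matrices:

Strassen's algorithm requires power-of-2 dimensions. Pad 283x283 to 512x512 (next power of 2).

Standard algorithm: 283^3 = 22665187 multiplications
Strassen's algorithm: 7^(log2(512)) = 7^9 = 40353607 multiplications
Difference: 22665187 - 40353607 = -17688420 (Strassen uses MORE here due to padding overhead — for small or just-over-power-of-2 n, padding can outweigh the per-level savings)

Standard: 22665187 multiplications (283^3). Strassen: 40353607 multiplications (7^9, after padding to 512x512). Strassen reduces 8 recursive multiplications to 7 at each level.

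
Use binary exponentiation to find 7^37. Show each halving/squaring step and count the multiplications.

Computing 7^37 by squaring (build up from 7^1; each line after the first costs one multiplication):

7^1 = 7
7^2 = (7^1)^2 = 7^2 = 49
7^4 = (7^2)^2 = 49^2 = 2401
7^8 = (7^4)^2 = 2401^2 = 5764801
7^9 = 7 * 7^8 = 7 * 5764801 = 40353607
7^18 = (7^9)^2 = 40353607^2 = 1628413597910449
7^36 = (7^18)^2 = 1628413597910449^2 = 2651730845859653471779023381601
7^37 = 7 * 7^36 = 7 * 2651730845859653471779023381601 = 18562115921017574302453163671207

Result: 18562115921017574302453163671207
Multiplications needed: 7 (7 lines after 7^1)

7^37 = 18562115921017574302453163671207. Using exponentiation by squaring, this requires 7 multiplications. The key idea: if the exponent is even, square the half-power; if odd, multiply by the base once.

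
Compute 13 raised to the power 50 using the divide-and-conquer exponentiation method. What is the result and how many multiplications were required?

Computing 13^50 by squaring (build up from 13^1; each line after the first costs one multiplication):

13^1 = 13
13^2 = (13^1)^2 = 13^2 = 169
13^3 = 13 * 13^2 = 13 * 169 = 2197
13^6 = (13^3)^2 = 2197^2 = 4826809
13^12 = (13^6)^2 = 4826809^2 = 23298085122481
13^24 = (13^12)^2 = 23298085122481^2 = 542800770374370512771595361
13^25 = 13 * 13^24 = 13 * 542800770374370512771595361 = 7056410014866816666030739693
13^50 = (13^25)^2 = 7056410014866816666030739693^2 = 49792922297912707801714181535533618316401192004725734249

Result: 49792922297912707801714181535533618316401192004725734249
Multiplications needed: 7 (7 lines after 13^1)

13^50 = 49792922297912707801714181535533618316401192004725734249. Using exponentiation by squaring, this requires 7 multiplications. The key idea: if the exponent is even, square the half-power; if odd, multiply by the base once.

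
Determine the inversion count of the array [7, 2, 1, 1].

Finding inversions in [7, 2, 1, 1]:

(0, 1): arr[0]=7 > arr[1]=2
(0, 2): arr[0]=7 > arr[2]=1
(0, 3): arr[0]=7 > arr[3]=1
(1, 2): arr[1]=2 > arr[2]=1
(1, 3): arr[1]=2 > arr[3]=1

Total inversions: 5

The array has 5 inversion(s): (0,1), (0,2), (0,3), (1,2), (1,3). Each pair (i,j) satisfies i < j and arr[i] > arr[j].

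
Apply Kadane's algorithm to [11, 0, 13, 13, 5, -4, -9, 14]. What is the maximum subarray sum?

Using Kadane's algorithm on [11, 0, 13, 13, 5, -4, -9, 14]:

Scanning through the array:
Position 1 (value 0): max_ending_here = 11, max_so_far = 11
Position 2 (value 13): max_ending_here = 24, max_so_far = 24
Position 3 (value 13): max_ending_here = 37, max_so_far = 37
Position 4 (value 5): max_ending_here = 42, max_so_far = 42
Position 5 (value -4): max_ending_here = 38, max_so_far = 42
Position 6 (value -9): max_ending_here = 29, max_so_far = 42
Position 7 (value 14): max_ending_here = 43, max_so_far = 43

Maximum subarray: [11, 0, 13, 13, 5, -4, -9, 14]
Maximum sum: 43

The maximum subarray is [11, 0, 13, 13, 5, -4, -9, 14] with sum 43. This subarray runs from index 0 to index 7.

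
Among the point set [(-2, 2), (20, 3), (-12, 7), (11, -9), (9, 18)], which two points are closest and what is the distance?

Computing all pairwise distances among 5 points:

d((-2, 2), (20, 3)) = 22.0227
d((-2, 2), (-12, 7)) = 11.1803 <-- minimum
d((-2, 2), (11, -9)) = 17.0294
d((-2, 2), (9, 18)) = 19.4165
d((20, 3), (-12, 7)) = 32.249
d((20, 3), (11, -9)) = 15.0
d((20, 3), (9, 18)) = 18.6011
d((-12, 7), (11, -9)) = 28.0179
d((-12, 7), (9, 18)) = 23.7065
d((11, -9), (9, 18)) = 27.074

Closest pair: (-2, 2) and (-12, 7) with distance 11.1803

The closest pair is (-2, 2) and (-12, 7) with Euclidean distance 11.1803. For 5 points, brute-force pairwise comparison is shown above. For large n, the divide-and-conquer algorithm (sort by x, recurse on halves, check the dividing strip) achieves O(n log n).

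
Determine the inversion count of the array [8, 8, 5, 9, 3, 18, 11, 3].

Finding inversions in [8, 8, 5, 9, 3, 18, 11, 3]:

(0, 2): arr[0]=8 > arr[2]=5
(0, 4): arr[0]=8 > arr[4]=3
(0, 7): arr[0]=8 > arr[7]=3
(1, 2): arr[1]=8 > arr[2]=5
(1, 4): arr[1]=8 > arr[4]=3
(1, 7): arr[1]=8 > arr[7]=3
(2, 4): arr[2]=5 > arr[4]=3
(2, 7): arr[2]=5 > arr[7]=3
(3, 4): arr[3]=9 > arr[4]=3
(3, 7): arr[3]=9 > arr[7]=3
(5, 6): arr[5]=18 > arr[6]=11
(5, 7): arr[5]=18 > arr[7]=3
(6, 7): arr[6]=11 > arr[7]=3

Total inversions: 13

The array has 13 inversion(s): (0,2), (0,4), (0,7), (1,2), (1,4), (1,7), (2,4), (2,7), (3,4), (3,7), (5,6), (5,7), (6,7). Each pair (i,j) satisfies i < j and arr[i] > arr[j].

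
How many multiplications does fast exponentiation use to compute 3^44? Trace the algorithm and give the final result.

Computing 3^44 by squaring (build up from 3^1; each line after the first costs one multiplication):

3^1 = 3
3^2 = (3^1)^2 = 3^2 = 9
3^4 = (3^2)^2 = 9^2 = 81
3^5 = 3 * 3^4 = 3 * 81 = 243
3^10 = (3^5)^2 = 243^2 = 59049
3^11 = 3 * 3^10 = 3 * 59049 = 177147
3^22 = (3^11)^2 = 177147^2 = 31381059609
3^44 = (3^22)^2 = 31381059609^2 = 984770902183611232881

Result: 984770902183611232881
Multiplications needed: 7 (7 lines after 3^1)

3^44 = 984770902183611232881. Using exponentiation by squaring, this requires 7 multiplications. The key idea: if the exponent is even, square the half-power; if odd, multiply by the base once.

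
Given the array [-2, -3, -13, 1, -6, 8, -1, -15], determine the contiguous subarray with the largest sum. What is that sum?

Using Kadane's algorithm on [-2, -3, -13, 1, -6, 8, -1, -15]:

Scanning through the array:
Position 1 (value -3): max_ending_here = -3, max_so_far = -2
Position 2 (value -13): max_ending_here = -13, max_so_far = -2
Position 3 (value 1): max_ending_here = 1, max_so_far = 1
Position 4 (value -6): max_ending_here = -5, max_so_far = 1
Position 5 (value 8): max_ending_here = 8, max_so_far = 8
Position 6 (value -1): max_ending_here = 7, max_so_far = 8
Position 7 (value -15): max_ending_here = -8, max_so_far = 8

Maximum subarray: [8]
Maximum sum: 8

The maximum subarray is [8] with sum 8. This subarray runs from index 5 to index 5.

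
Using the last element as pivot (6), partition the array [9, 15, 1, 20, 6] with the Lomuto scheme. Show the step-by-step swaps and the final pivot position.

Lomuto partition with pivot = 6:

Initial array: [9, 15, 1, 20, 6]

arr[0]=9 > 6: no swap
arr[1]=15 > 6: no swap
arr[2]=1 <= 6: swap with position 0, array becomes [1, 15, 9, 20, 6]
arr[3]=20 > 6: no swap

Place pivot at position 1: [1, 6, 9, 20, 15]
Pivot position: 1

After partitioning with pivot 6, the array becomes [1, 6, 9, 20, 15]. The pivot is placed at index 1. All elements to the left of the pivot are <= 6, and all elements to the right are > 6.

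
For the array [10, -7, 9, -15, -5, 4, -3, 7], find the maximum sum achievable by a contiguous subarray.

Using Kadane's algorithm on [10, -7, 9, -15, -5, 4, -3, 7]:

Scanning through the array:
Position 1 (value -7): max_ending_here = 3, max_so_far = 10
Position 2 (value 9): max_ending_here = 12, max_so_far = 12
Position 3 (value -15): max_ending_here = -3, max_so_far = 12
Position 4 (value -5): max_ending_here = -5, max_so_far = 12
Position 5 (value 4): max_ending_here = 4, max_so_far = 12
Position 6 (value -3): max_ending_here = 1, max_so_far = 12
Position 7 (value 7): max_ending_here = 8, max_so_far = 12

Maximum subarray: [10, -7, 9]
Maximum sum: 12

The maximum subarray is [10, -7, 9] with sum 12. This subarray runs from index 0 to index 2.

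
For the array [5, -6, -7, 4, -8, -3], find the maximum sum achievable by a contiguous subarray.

Using Kadane's algorithm on [5, -6, -7, 4, -8, -3]:

Scanning through the array:
Position 1 (value -6): max_ending_here = -1, max_so_far = 5
Position 2 (value -7): max_ending_here = -7, max_so_far = 5
Position 3 (value 4): max_ending_here = 4, max_so_far = 5
Position 4 (value -8): max_ending_here = -4, max_so_far = 5
Position 5 (value -3): max_ending_here = -3, max_so_far = 5

Maximum subarray: [5]
Maximum sum: 5

The maximum subarray is [5] with sum 5. This subarray runs from index 0 to index 0.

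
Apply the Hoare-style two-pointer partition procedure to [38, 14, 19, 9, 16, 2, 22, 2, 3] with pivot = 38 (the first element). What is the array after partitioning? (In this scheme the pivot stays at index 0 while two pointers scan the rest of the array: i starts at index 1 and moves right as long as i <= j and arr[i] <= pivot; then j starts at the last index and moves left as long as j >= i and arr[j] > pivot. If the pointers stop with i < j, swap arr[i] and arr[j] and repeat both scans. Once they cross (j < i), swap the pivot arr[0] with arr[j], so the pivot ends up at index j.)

Hoare-style two-pointer partition with pivot = 38:

Initial array: [38, 14, 19, 9, 16, 2, 22, 2, 3]

Pointers start at i = 1, j = 8.
i ends at 9, j ends at 8: the pointers have crossed (j < i), so scanning stops.

Swap pivot arr[0] with arr[8] to place pivot at position 8: [3, 14, 19, 9, 16, 2, 22, 2, 38]
Pivot position: 8

After partitioning with pivot 38, the array becomes [3, 14, 19, 9, 16, 2, 22, 2, 38]. The pivot is placed at index 8. All elements to the left of the pivot are <= 38, and all elements to the right are > 38.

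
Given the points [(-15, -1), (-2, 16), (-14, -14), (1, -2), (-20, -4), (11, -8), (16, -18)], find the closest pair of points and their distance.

Computing all pairwise distances among 7 points:

d((-15, -1), (-2, 16)) = 21.4009
d((-15, -1), (-14, -14)) = 13.0384
d((-15, -1), (1, -2)) = 16.0312
d((-15, -1), (-20, -4)) = 5.831 <-- minimum
d((-15, -1), (11, -8)) = 26.9258
d((-15, -1), (16, -18)) = 35.3553
d((-2, 16), (-14, -14)) = 32.311
d((-2, 16), (1, -2)) = 18.2483
d((-2, 16), (-20, -4)) = 26.9072
d((-2, 16), (11, -8)) = 27.2947
d((-2, 16), (16, -18)) = 38.4708
d((-14, -14), (1, -2)) = 19.2094
d((-14, -14), (-20, -4)) = 11.6619
d((-14, -14), (11, -8)) = 25.7099
d((-14, -14), (16, -18)) = 30.2655
d((1, -2), (-20, -4)) = 21.095
d((1, -2), (11, -8)) = 11.6619
d((1, -2), (16, -18)) = 21.9317
d((-20, -4), (11, -8)) = 31.257
d((-20, -4), (16, -18)) = 38.6264
d((11, -8), (16, -18)) = 11.1803

Closest pair: (-15, -1) and (-20, -4) with distance 5.831

The closest pair is (-15, -1) and (-20, -4) with Euclidean distance 5.831. For 7 points, brute-force pairwise comparison is shown above. For large n, the divide-and-conquer algorithm (sort by x, recurse on halves, check the dividing strip) achieves O(n log n).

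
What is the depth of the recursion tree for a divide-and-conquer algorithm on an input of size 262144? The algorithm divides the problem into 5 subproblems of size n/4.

For divide and conquer with division factor 4:

Problem sizes at each level:
Level 0: 262144
Level 1: 65536
Level 2: 16384
Level 3: 4096
Level 4: 1024
Level 5: 256
Level 6: 64
Level 7: 16
Level 8: 4
Level 9: 1

The root is level 0 and the size-1 base case is level 9 (the tree spans levels 0 through 9, i.e. 10 levels counting the root), so the depth is the number of divisions: log_4(262144) = 9

The recursion tree depth is log_4(262144) = 9. At each level, the problem size is divided by 4, so it takes 9 divisions to reduce to a base case of size 1. The algorithm makes 5 recursive calls at each level.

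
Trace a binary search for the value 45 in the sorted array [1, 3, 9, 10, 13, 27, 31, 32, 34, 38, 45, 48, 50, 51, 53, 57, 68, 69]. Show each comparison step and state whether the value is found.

Binary search for 45 in [1, 3, 9, 10, 13, 27, 31, 32, 34, 38, 45, 48, 50, 51, 53, 57, 68, 69]:

lo=0, hi=17, mid=8, arr[mid]=34 -> 34 < 45, search right half
lo=9, hi=17, mid=13, arr[mid]=51 -> 51 > 45, search left half
lo=9, hi=12, mid=10, arr[mid]=45 -> Found target at index 10!

Binary search finds 45 at index 10 after 3 comparisons. The search repeatedly halves the search space by comparing with the middle element.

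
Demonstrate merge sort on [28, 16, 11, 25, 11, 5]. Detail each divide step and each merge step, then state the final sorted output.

Merge sort trace:

Split: [28, 16, 11, 25, 11, 5] -> [28, 16, 11] and [25, 11, 5]
  Split: [28, 16, 11] -> [28] and [16, 11]
    Split: [16, 11] -> [16] and [11]
    Merge: [16] + [11] -> [11, 16]
  Merge: [28] + [11, 16] -> [11, 16, 28]
  Split: [25, 11, 5] -> [25] and [11, 5]
    Split: [11, 5] -> [11] and [5]
    Merge: [11] + [5] -> [5, 11]
  Merge: [25] + [5, 11] -> [5, 11, 25]
Merge: [11, 16, 28] + [5, 11, 25] -> [5, 11, 11, 16, 25, 28]

Final sorted array: [5, 11, 11, 16, 25, 28]

The merge sort proceeds by recursively splitting the array and merging sorted halves.
After all merges, the sorted array is [5, 11, 11, 16, 25, 28].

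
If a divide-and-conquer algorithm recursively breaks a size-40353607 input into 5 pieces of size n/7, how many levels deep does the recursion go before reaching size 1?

For divide and conquer with division factor 7:

Problem sizes at each level:
Level 0: 40353607
Level 1: 5764801
Level 2: 823543
Level 3: 117649
Level 4: 16807
Level 5: 2401
Level 6: 343
Level 7: 49
Level 8: 7
Level 9: 1

The root is level 0 and the size-1 base case is level 9 (the tree spans levels 0 through 9, i.e. 10 levels counting the root), so the depth is the number of divisions: log_7(40353607) = 9

The recursion tree depth is log_7(40353607) = 9. At each level, the problem size is divided by 7, so it takes 9 divisions to reduce to a base case of size 1. The algorithm makes 5 recursive calls at each level.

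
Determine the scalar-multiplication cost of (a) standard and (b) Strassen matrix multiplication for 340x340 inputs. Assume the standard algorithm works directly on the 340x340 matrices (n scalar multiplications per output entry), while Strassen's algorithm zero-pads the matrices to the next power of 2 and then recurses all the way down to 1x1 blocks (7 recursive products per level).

Matrix multiplication for 340x340 matrices:

Strassen's algorithm requires power-of-2 dimensions. Pad 340x340 to 512x512 (next power of 2).

Standard algorithm: 340^3 = 39304000 multiplications
Strassen's algorithm: 7^(log2(512)) = 7^9 = 40353607 multiplications
Difference: 39304000 - 40353607 = -1049607 (Strassen uses MORE here due to padding overhead — for small or just-over-power-of-2 n, padding can outweigh the per-level savings)

Standard: 39304000 multiplications (340^3). Strassen: 40353607 multiplications (7^9, after padding to 512x512). Strassen reduces 8 recursive multiplications to 7 at each level.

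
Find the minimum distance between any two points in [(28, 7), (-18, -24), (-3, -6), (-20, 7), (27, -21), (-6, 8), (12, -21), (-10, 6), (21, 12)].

Computing all pairwise distances among 9 points:

d((28, 7), (-18, -24)) = 55.4707
d((28, 7), (-3, -6)) = 33.6155
d((28, 7), (-20, 7)) = 48.0
d((28, 7), (27, -21)) = 28.0179
d((28, 7), (-6, 8)) = 34.0147
d((28, 7), (12, -21)) = 32.249
d((28, 7), (-10, 6)) = 38.0132
d((28, 7), (21, 12)) = 8.6023
d((-18, -24), (-3, -6)) = 23.4307
d((-18, -24), (-20, 7)) = 31.0644
d((-18, -24), (27, -21)) = 45.0999
d((-18, -24), (-6, 8)) = 34.176
d((-18, -24), (12, -21)) = 30.1496
d((-18, -24), (-10, 6)) = 31.0483
d((-18, -24), (21, 12)) = 53.0754
d((-3, -6), (-20, 7)) = 21.4009
d((-3, -6), (27, -21)) = 33.541
d((-3, -6), (-6, 8)) = 14.3178
d((-3, -6), (12, -21)) = 21.2132
d((-3, -6), (-10, 6)) = 13.8924
d((-3, -6), (21, 12)) = 30.0
d((-20, 7), (27, -21)) = 54.7083
d((-20, 7), (-6, 8)) = 14.0357
d((-20, 7), (12, -21)) = 42.5206
d((-20, 7), (-10, 6)) = 10.0499
d((-20, 7), (21, 12)) = 41.3038
d((27, -21), (-6, 8)) = 43.9318
d((27, -21), (12, -21)) = 15.0
d((27, -21), (-10, 6)) = 45.8039
d((27, -21), (21, 12)) = 33.541
d((-6, 8), (12, -21)) = 34.1321
d((-6, 8), (-10, 6)) = 4.4721 <-- minimum
d((-6, 8), (21, 12)) = 27.2947
d((12, -21), (-10, 6)) = 34.8281
d((12, -21), (21, 12)) = 34.2053
d((-10, 6), (21, 12)) = 31.5753

Closest pair: (-6, 8) and (-10, 6) with distance 4.4721

The closest pair is (-6, 8) and (-10, 6) with Euclidean distance 4.4721. For 9 points, brute-force pairwise comparison is shown above. For large n, the divide-and-conquer algorithm (sort by x, recurse on halves, check the dividing strip) achieves O(n log n).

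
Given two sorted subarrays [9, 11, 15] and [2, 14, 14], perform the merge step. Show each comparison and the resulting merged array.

Merging process:

Compare 9 vs 2: take 2 from right. Merged: [2]
Compare 9 vs 14: take 9 from left. Merged: [2, 9]
Compare 11 vs 14: take 11 from left. Merged: [2, 9, 11]
Compare 15 vs 14: take 14 from right. Merged: [2, 9, 11, 14]
Compare 15 vs 14: take 14 from right. Merged: [2, 9, 11, 14, 14]
Append remaining from left: [15]. Merged: [2, 9, 11, 14, 14, 15]

Final merged array: [2, 9, 11, 14, 14, 15]
Total comparisons: 5

The merged array is [2, 9, 11, 14, 14, 15], requiring 5 comparisons. The merge step runs in O(n) time where n is the total number of elements.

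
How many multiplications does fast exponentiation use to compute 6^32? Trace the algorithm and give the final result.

Computing 6^32 by squaring (build up from 6^1; each line after the first costs one multiplication):

6^1 = 6
6^2 = (6^1)^2 = 6^2 = 36
6^4 = (6^2)^2 = 36^2 = 1296
6^8 = (6^4)^2 = 1296^2 = 1679616
6^16 = (6^8)^2 = 1679616^2 = 2821109907456
6^32 = (6^16)^2 = 2821109907456^2 = 7958661109946400884391936

Result: 7958661109946400884391936
Multiplications needed: 5 (5 lines after 6^1)

6^32 = 7958661109946400884391936. Using exponentiation by squaring, this requires 5 multiplications. The key idea: if the exponent is even, square the half-power; if odd, multiply by the base once.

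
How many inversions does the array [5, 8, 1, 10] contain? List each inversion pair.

Finding inversions in [5, 8, 1, 10]:

(0, 2): arr[0]=5 > arr[2]=1
(1, 2): arr[1]=8 > arr[2]=1

Total inversions: 2

The array has 2 inversion(s): (0,2), (1,2). Each pair (i,j) satisfies i < j and arr[i] > arr[j].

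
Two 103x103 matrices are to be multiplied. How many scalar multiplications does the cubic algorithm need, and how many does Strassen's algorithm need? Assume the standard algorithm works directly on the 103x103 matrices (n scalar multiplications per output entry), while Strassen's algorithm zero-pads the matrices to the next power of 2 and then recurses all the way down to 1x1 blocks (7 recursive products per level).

Matrix multiplication for 103x103 matrices:

Strassen's algorithm requires power-of-2 dimensions. Pad 103x103 to 128x128 (next power of 2).

Standard algorithm: 103^3 = 1092727 multiplications
Strassen's algorithm: 7^(log2(128)) = 7^7 = 823543 multiplications
Savings: 1092727 - 823543 = 269184 multiplications

Standard: 1092727 multiplications (103^3). Strassen: 823543 multiplications (7^7, after padding to 128x128). Strassen reduces 8 recursive multiplications to 7 at each level.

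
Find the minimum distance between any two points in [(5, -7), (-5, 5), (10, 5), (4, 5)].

Computing all pairwise distances among 4 points:

d((5, -7), (-5, 5)) = 15.6205
d((5, -7), (10, 5)) = 13.0
d((5, -7), (4, 5)) = 12.0416
d((-5, 5), (10, 5)) = 15.0
d((-5, 5), (4, 5)) = 9.0
d((10, 5), (4, 5)) = 6.0 <-- minimum

Closest pair: (10, 5) and (4, 5) with distance 6.0

The closest pair is (10, 5) and (4, 5) with Euclidean distance 6.0. For 4 points, brute-force pairwise comparison is shown above. For large n, the divide-and-conquer algorithm (sort by x, recurse on halves, check the dividing strip) achieves O(n log n).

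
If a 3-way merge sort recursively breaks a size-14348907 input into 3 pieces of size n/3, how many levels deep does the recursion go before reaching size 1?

For divide and conquer with division factor 3:

Problem sizes at each level:
Level 0: 14348907
Level 1: 4782969
Level 2: 1594323
Level 3: 531441
Level 4: 177147
Level 5: 59049
Level 6: 19683
Level 7: 6561
Level 8: 2187
Level 9: 729
Level 10: 243
Level 11: 81
Level 12: 27
Level 13: 9
Level 14: 3
Level 15: 1

The root is level 0 and the size-1 base case is level 15 (the tree spans levels 0 through 15, i.e. 16 levels counting the root), so the depth is the number of divisions: log_3(14348907) = 15

The recursion tree depth is log_3(14348907) = 15. At each level, the problem size is divided by 3, so it takes 15 divisions to reduce to a base case of size 1. The algorithm makes 3 recursive calls at each level.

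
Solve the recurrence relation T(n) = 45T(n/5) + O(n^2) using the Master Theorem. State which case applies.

Master Theorem for T(n) = 45T(n/5) + O(n^2):

a = 45, b = 5, c = 2
log_b(a) = log_5(45) = 2.3652

Case 1: c = 2 < log_5(45) = 2.3652
T(n) = O(n^(log_5 45))

For T(n) = 45T(n/5) + O(n^2): log_5(45) = 2.3652. This is Case 1 of the Master Theorem (c < log_b(a), work dominated by leaves), giving O(n^(log_5 45)).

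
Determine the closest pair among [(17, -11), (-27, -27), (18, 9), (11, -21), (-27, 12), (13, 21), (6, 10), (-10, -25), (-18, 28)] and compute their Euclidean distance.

Computing all pairwise distances among 9 points:

d((17, -11), (-27, -27)) = 46.8188
d((17, -11), (18, 9)) = 20.025
d((17, -11), (11, -21)) = 11.6619 <-- minimum
d((17, -11), (-27, 12)) = 49.6488
d((17, -11), (13, 21)) = 32.249
d((17, -11), (6, 10)) = 23.7065
d((17, -11), (-10, -25)) = 30.4138
d((17, -11), (-18, 28)) = 52.4023
d((-27, -27), (18, 9)) = 57.6281
d((-27, -27), (11, -21)) = 38.4708
d((-27, -27), (-27, 12)) = 39.0
d((-27, -27), (13, 21)) = 62.482
d((-27, -27), (6, 10)) = 49.5782
d((-27, -27), (-10, -25)) = 17.1172
d((-27, -27), (-18, 28)) = 55.7315
d((18, 9), (11, -21)) = 30.8058
d((18, 9), (-27, 12)) = 45.0999
d((18, 9), (13, 21)) = 13.0
d((18, 9), (6, 10)) = 12.0416
d((18, 9), (-10, -25)) = 44.0454
d((18, 9), (-18, 28)) = 40.7063
d((11, -21), (-27, 12)) = 50.3289
d((11, -21), (13, 21)) = 42.0476
d((11, -21), (6, 10)) = 31.4006
d((11, -21), (-10, -25)) = 21.3776
d((11, -21), (-18, 28)) = 56.9386
d((-27, 12), (13, 21)) = 41.0
d((-27, 12), (6, 10)) = 33.0606
d((-27, 12), (-10, -25)) = 40.7185
d((-27, 12), (-18, 28)) = 18.3576
d((13, 21), (6, 10)) = 13.0384
d((13, 21), (-10, -25)) = 51.4296
d((13, 21), (-18, 28)) = 31.7805
d((6, 10), (-10, -25)) = 38.4838
d((6, 10), (-18, 28)) = 30.0
d((-10, -25), (-18, 28)) = 53.6004

Closest pair: (17, -11) and (11, -21) with distance 11.6619

The closest pair is (17, -11) and (11, -21) with Euclidean distance 11.6619. For 9 points, brute-force pairwise comparison is shown above. For large n, the divide-and-conquer algorithm (sort by x, recurse on halves, check the dividing strip) achieves O(n log n).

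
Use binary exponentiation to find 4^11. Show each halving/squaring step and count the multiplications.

Computing 4^11 by squaring (build up from 4^1; each line after the first costs one multiplication):

4^1 = 4
4^2 = (4^1)^2 = 4^2 = 16
4^4 = (4^2)^2 = 16^2 = 256
4^5 = 4 * 4^4 = 4 * 256 = 1024
4^10 = (4^5)^2 = 1024^2 = 1048576
4^11 = 4 * 4^10 = 4 * 1048576 = 4194304

Result: 4194304
Multiplications needed: 5 (5 lines after 4^1)

4^11 = 4194304. Using exponentiation by squaring, this requires 5 multiplications. The key idea: if the exponent is even, square the half-power; if odd, multiply by the base once.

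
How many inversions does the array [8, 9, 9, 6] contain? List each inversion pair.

Finding inversions in [8, 9, 9, 6]:

(0, 3): arr[0]=8 > arr[3]=6
(1, 3): arr[1]=9 > arr[3]=6
(2, 3): arr[2]=9 > arr[3]=6

Total inversions: 3

The array has 3 inversion(s): (0,3), (1,3), (2,3). Each pair (i,j) satisfies i < j and arr[i] > arr[j].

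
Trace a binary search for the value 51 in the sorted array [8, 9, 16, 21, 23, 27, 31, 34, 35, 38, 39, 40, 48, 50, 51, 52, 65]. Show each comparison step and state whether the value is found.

Binary search for 51 in [8, 9, 16, 21, 23, 27, 31, 34, 35, 38, 39, 40, 48, 50, 51, 52, 65]:

lo=0, hi=16, mid=8, arr[mid]=35 -> 35 < 51, search right half
lo=9, hi=16, mid=12, arr[mid]=48 -> 48 < 51, search right half
lo=13, hi=16, mid=14, arr[mid]=51 -> Found target at index 14!

Binary search finds 51 at index 14 after 3 comparisons. The search repeatedly halves the search space by comparing with the middle element.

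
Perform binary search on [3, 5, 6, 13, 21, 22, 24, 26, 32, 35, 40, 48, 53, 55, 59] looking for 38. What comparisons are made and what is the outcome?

Binary search for 38 in [3, 5, 6, 13, 21, 22, 24, 26, 32, 35, 40, 48, 53, 55, 59]:

lo=0, hi=14, mid=7, arr[mid]=26 -> 26 < 38, search right half
lo=8, hi=14, mid=11, arr[mid]=48 -> 48 > 38, search left half
lo=8, hi=10, mid=9, arr[mid]=35 -> 35 < 38, search right half
lo=10, hi=10, mid=10, arr[mid]=40 -> 40 > 38, search left half
lo=10 > hi=9, target 38 not found

Binary search determines that 38 is not in the array after 4 comparisons. The search space was exhausted without finding the target.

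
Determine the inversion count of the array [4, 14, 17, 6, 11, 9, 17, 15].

Finding inversions in [4, 14, 17, 6, 11, 9, 17, 15]:

(1, 3): arr[1]=14 > arr[3]=6
(1, 4): arr[1]=14 > arr[4]=11
(1, 5): arr[1]=14 > arr[5]=9
(2, 3): arr[2]=17 > arr[3]=6
(2, 4): arr[2]=17 > arr[4]=11
(2, 5): arr[2]=17 > arr[5]=9
(2, 7): arr[2]=17 > arr[7]=15
(4, 5): arr[4]=11 > arr[5]=9
(6, 7): arr[6]=17 > arr[7]=15

Total inversions: 9

The array has 9 inversion(s): (1,3), (1,4), (1,5), (2,3), (2,4), (2,5), (2,7), (4,5), (6,7). Each pair (i,j) satisfies i < j and arr[i] > arr[j].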